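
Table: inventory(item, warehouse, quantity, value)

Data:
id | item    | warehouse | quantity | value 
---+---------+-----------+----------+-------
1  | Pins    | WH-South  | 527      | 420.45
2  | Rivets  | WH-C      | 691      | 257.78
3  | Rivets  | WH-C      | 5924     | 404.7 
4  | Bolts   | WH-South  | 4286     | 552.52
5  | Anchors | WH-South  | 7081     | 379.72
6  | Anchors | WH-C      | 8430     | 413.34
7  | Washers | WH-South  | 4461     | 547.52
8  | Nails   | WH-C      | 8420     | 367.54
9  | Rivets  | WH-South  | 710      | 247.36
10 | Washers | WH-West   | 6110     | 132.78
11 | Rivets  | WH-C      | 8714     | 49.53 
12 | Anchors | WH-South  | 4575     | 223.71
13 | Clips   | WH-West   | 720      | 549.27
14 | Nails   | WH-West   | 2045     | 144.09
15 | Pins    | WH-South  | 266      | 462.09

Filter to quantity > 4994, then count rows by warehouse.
SELECT warehouse, COUNT(*)
FROM inventory
WHERE quantity > 4994
GROUP BY warehouse

Note: WHERE filters rows before grouping.

Result:
  WH-C: 4
  WH-South: 1
  WH-West: 1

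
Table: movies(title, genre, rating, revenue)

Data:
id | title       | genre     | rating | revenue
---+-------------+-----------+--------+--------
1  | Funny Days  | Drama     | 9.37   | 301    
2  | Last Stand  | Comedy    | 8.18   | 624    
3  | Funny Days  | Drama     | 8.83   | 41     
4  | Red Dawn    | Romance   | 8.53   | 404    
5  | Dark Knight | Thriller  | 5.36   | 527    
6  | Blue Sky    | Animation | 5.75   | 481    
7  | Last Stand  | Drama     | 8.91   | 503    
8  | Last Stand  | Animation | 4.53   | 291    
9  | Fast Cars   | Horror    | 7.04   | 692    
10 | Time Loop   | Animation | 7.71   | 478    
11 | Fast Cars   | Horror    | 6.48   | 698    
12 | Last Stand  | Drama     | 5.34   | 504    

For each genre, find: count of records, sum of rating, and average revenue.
SELECT genre,
       COUNT(*) as cnt,
       SUM(rating) as total_rating,
       AVG(revenue) as avg_revenue
FROM movies
GROUP BY genre

Result:
  Animation: 3 records, 17.99 total rating, 416.67 avg revenue
  Comedy: 1 records, 8.18 total rating, 624.00 avg revenue
  Drama: 4 records, 32.45 total rating, 337.25 avg revenue
  Horror: 2 records, 13.52 total rating, 695.00 avg revenue
  Romance: 1 records, 8.53 total rating, 404.00 avg revenue
  Thriller: 1 records, 5.36 total rating, 527.00 avg revenue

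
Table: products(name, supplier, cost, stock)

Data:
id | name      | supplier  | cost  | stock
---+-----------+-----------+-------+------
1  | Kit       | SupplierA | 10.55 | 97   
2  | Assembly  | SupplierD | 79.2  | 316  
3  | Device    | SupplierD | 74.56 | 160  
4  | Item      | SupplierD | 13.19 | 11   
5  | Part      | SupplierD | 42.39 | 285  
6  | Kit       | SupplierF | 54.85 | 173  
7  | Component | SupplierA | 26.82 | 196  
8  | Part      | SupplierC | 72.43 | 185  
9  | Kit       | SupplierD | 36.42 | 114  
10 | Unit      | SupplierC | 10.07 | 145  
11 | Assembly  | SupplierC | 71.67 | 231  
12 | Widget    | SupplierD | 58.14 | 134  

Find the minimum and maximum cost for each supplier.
SELECT supplier, MIN(cost), MAX(cost)
FROM products
GROUP BY supplier

Result:
  SupplierA: min=10.55, max=26.82
  SupplierC: min=10.07, max=72.43
  SupplierD: min=13.19, max=79.20
  SupplierF: min=54.85, max=54.85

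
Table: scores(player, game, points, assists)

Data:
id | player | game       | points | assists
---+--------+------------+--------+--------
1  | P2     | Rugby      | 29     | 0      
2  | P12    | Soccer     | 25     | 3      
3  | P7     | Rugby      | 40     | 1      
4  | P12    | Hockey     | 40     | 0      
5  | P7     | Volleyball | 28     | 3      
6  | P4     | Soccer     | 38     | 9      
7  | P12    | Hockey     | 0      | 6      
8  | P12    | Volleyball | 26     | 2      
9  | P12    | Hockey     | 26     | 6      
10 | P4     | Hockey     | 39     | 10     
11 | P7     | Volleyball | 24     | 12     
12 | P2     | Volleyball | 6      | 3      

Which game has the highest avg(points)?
SELECT game, AVG(points) as val
FROM scores
GROUP BY game
ORDER BY val DESC
LIMIT 1

Result: Rugby with avg(points) = 34.50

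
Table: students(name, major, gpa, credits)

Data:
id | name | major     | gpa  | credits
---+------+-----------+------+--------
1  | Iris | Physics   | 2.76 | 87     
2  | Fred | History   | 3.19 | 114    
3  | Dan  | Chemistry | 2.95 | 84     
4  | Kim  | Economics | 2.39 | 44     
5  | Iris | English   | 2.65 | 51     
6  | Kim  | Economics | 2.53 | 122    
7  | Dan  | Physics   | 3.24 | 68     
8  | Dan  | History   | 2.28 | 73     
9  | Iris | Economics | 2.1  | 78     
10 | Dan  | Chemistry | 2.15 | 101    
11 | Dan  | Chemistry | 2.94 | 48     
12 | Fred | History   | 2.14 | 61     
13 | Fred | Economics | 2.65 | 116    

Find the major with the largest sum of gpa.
SELECT major, SUM(gpa) as val
FROM students
GROUP BY major
ORDER BY val DESC
LIMIT 1

Result: Economics with sum(gpa) = 9.67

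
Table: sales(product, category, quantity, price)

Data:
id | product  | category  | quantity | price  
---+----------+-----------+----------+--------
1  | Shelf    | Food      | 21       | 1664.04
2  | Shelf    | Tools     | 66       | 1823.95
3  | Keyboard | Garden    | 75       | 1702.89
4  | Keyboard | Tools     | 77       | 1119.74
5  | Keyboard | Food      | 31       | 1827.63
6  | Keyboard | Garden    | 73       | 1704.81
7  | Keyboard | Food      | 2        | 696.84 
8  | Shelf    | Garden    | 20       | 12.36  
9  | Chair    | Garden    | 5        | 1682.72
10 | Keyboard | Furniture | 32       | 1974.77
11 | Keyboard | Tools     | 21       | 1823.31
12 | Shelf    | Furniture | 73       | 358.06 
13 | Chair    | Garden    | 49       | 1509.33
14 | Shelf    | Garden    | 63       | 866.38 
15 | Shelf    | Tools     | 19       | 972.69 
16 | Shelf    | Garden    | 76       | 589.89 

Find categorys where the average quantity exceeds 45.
SELECT category, AVG(quantity)
FROM sales
GROUP BY category
HAVING AVG(quantity) > 45

Result:
  Furniture: avg=52.50
  Garden: avg=51.57
  Tools: avg=45.75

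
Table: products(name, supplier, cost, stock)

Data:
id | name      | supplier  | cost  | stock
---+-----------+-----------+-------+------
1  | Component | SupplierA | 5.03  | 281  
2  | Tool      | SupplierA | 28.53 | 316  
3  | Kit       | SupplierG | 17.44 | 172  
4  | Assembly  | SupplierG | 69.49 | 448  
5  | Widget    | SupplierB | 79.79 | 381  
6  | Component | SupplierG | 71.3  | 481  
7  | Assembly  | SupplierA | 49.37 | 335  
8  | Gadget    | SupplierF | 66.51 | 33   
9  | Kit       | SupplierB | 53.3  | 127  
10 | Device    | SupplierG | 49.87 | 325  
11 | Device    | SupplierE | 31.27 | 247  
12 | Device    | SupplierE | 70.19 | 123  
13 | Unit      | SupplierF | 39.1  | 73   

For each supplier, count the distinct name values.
SELECT supplier, COUNT(DISTINCT name)
FROM products
GROUP BY supplier

Result:
  SupplierA: 3 distinct
  SupplierB: 2 distinct
  SupplierE: 1 distinct
  SupplierF: 2 distinct
  SupplierG: 4 distinct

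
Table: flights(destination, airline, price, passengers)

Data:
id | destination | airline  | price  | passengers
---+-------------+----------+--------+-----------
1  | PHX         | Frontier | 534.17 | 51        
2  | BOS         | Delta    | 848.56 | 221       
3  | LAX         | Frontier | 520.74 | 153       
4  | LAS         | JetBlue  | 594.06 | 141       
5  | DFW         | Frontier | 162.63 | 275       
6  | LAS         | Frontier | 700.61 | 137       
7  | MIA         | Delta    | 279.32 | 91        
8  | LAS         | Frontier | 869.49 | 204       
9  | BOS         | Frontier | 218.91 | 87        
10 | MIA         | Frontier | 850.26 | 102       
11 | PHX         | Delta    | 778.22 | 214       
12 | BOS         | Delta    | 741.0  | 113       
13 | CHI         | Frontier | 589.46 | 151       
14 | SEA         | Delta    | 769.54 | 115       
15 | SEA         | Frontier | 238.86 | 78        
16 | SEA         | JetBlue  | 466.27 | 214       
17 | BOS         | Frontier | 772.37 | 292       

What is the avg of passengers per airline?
SELECT airline, AVG(passengers) as result
FROM flights
GROUP BY airline

Result:
  Delta: 150.80
  Frontier: 153.00
  JetBlue: 177.50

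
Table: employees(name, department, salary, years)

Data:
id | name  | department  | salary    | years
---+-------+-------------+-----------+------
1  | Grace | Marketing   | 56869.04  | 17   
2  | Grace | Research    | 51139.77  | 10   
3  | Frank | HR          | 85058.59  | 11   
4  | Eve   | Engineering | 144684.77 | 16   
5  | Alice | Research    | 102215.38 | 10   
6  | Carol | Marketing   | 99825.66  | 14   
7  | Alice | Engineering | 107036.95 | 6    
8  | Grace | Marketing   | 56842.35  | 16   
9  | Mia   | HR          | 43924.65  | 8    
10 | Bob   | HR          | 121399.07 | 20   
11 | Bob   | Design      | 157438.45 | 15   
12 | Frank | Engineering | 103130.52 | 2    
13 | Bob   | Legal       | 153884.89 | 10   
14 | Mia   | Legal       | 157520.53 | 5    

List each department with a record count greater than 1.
SELECT department, COUNT(*) as cnt
FROM employees
GROUP BY department
HAVING COUNT(*) > 1

Result:
  Engineering: 3
  HR: 3
  Legal: 2
  Marketing: 3
  Research: 2

Note: HAVING filters groups after aggregation, WHERE filters rows before.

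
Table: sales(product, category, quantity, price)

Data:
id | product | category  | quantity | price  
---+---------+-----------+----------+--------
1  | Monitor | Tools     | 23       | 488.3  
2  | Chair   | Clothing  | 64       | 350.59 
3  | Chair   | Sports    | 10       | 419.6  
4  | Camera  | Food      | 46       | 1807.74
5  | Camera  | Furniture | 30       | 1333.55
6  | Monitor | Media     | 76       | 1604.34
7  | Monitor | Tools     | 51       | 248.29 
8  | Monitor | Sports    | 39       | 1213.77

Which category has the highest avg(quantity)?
SELECT category, AVG(quantity) as val
FROM sales
GROUP BY category
ORDER BY val DESC
LIMIT 1

Result: Media with avg(quantity) = 76.00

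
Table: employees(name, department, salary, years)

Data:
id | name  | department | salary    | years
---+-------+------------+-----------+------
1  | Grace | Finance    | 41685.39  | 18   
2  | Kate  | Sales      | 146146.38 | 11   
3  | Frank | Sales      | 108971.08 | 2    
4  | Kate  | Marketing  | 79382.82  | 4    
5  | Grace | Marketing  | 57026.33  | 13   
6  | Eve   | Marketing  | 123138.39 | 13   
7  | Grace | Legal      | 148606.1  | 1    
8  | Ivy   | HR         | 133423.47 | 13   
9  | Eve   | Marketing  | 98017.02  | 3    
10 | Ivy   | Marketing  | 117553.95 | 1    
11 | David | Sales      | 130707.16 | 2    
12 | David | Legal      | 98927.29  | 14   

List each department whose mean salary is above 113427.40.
SELECT department, AVG(salary)
FROM employees
GROUP BY department
HAVING AVG(salary) > 113427.40

Result:
  HR: avg=133423.47
  Legal: avg=123766.70
  Sales: avg=128608.21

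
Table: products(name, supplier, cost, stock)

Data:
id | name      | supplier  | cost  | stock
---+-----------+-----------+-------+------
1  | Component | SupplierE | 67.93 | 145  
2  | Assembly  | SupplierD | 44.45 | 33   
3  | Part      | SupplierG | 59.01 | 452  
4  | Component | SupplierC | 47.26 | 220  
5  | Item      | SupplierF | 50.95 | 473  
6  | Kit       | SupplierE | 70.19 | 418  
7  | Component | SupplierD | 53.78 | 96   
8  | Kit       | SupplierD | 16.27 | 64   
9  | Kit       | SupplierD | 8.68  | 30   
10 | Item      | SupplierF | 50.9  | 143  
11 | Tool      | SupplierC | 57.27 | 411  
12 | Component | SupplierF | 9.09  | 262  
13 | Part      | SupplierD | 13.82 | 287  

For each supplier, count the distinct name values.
SELECT supplier, COUNT(DISTINCT name)
FROM products
GROUP BY supplier

Result:
  SupplierC: 2 distinct
  SupplierD: 4 distinct
  SupplierE: 2 distinct
  SupplierF: 2 distinct
  SupplierG: 1 distinct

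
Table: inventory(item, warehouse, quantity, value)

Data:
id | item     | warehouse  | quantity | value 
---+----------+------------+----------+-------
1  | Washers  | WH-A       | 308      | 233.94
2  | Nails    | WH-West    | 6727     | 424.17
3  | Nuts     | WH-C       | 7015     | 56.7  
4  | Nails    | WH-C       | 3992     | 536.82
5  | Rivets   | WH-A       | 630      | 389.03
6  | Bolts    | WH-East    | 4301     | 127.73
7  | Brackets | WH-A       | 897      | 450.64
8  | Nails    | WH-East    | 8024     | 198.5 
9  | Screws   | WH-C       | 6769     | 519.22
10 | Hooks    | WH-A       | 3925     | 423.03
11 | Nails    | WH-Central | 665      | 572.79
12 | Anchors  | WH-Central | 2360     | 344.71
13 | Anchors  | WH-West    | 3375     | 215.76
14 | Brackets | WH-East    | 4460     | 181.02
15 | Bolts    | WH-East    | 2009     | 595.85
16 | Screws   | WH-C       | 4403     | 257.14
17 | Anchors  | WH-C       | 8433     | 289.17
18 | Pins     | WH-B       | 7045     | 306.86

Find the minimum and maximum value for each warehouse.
SELECT warehouse, MIN(value), MAX(value)
FROM inventory
GROUP BY warehouse

Result:
  WH-A: min=233.94, max=450.64
  WH-B: min=306.86, max=306.86
  WH-C: min=56.70, max=536.82
  WH-Central: min=344.71, max=572.79
  WH-East: min=127.73, max=595.85
  WH-West: min=215.76, max=424.17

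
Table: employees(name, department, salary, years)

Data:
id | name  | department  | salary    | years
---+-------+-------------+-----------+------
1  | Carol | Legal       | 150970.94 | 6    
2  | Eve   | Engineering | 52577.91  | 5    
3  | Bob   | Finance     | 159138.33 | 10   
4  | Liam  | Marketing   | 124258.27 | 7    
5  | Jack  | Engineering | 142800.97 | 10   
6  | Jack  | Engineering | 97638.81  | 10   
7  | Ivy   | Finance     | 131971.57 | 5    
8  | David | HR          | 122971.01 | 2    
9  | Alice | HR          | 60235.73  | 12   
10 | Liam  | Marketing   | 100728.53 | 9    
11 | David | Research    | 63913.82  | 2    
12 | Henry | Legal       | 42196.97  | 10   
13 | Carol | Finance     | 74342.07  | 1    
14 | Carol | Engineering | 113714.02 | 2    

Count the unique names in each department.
SELECT department, COUNT(DISTINCT name)
FROM employees
GROUP BY department

Result:
  Engineering: 3 distinct
  Finance: 3 distinct
  HR: 2 distinct
  Legal: 2 distinct
  Marketing: 1 distinct
  Research: 1 distinct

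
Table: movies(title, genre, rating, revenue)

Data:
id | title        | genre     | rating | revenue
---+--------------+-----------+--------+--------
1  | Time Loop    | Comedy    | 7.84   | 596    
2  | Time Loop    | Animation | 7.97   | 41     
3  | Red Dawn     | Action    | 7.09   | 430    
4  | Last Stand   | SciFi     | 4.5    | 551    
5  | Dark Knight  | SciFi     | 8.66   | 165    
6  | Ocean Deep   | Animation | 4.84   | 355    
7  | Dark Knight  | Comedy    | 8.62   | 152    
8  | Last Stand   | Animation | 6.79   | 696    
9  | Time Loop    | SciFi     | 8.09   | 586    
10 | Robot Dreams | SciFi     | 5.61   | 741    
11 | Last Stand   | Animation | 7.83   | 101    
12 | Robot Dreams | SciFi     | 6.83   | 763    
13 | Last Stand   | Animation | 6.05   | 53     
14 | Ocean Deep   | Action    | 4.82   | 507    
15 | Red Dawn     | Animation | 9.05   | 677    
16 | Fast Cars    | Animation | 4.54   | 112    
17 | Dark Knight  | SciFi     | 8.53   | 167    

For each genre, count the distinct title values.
SELECT genre, COUNT(DISTINCT title)
FROM movies
GROUP BY genre

Result:
  Action: 2 distinct
  Animation: 5 distinct
  Comedy: 2 distinct
  SciFi: 4 distinct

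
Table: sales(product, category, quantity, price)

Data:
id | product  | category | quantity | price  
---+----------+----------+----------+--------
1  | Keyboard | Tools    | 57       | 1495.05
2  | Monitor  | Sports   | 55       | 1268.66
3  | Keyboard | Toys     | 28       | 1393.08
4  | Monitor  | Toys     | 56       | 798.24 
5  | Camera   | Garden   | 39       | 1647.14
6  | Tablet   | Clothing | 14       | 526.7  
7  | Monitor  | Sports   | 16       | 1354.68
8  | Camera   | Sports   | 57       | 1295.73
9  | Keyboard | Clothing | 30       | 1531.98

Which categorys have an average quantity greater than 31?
SELECT category, AVG(quantity)
FROM sales
GROUP BY category
HAVING AVG(quantity) > 31

Result:
  Garden: avg=39.00
  Sports: avg=42.67
  Tools: avg=57.00
  Toys: avg=42.00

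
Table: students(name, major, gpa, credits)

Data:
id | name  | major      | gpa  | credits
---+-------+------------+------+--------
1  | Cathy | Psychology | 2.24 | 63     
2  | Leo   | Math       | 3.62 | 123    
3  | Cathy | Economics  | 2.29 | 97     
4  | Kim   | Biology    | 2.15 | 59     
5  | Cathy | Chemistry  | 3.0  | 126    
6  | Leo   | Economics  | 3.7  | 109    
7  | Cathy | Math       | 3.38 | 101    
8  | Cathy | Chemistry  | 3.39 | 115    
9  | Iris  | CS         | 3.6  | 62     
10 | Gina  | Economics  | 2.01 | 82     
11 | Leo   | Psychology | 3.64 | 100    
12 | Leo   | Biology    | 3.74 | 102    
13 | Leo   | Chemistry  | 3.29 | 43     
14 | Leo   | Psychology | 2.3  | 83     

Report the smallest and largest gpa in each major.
SELECT major, MIN(gpa), MAX(gpa)
FROM students
GROUP BY major

Result:
  Biology: min=2.15, max=3.74
  CS: min=3.60, max=3.60
  Chemistry: min=3.00, max=3.39
  Economics: min=2.01, max=3.70
  Math: min=3.38, max=3.62
  Psychology: min=2.24, max=3.64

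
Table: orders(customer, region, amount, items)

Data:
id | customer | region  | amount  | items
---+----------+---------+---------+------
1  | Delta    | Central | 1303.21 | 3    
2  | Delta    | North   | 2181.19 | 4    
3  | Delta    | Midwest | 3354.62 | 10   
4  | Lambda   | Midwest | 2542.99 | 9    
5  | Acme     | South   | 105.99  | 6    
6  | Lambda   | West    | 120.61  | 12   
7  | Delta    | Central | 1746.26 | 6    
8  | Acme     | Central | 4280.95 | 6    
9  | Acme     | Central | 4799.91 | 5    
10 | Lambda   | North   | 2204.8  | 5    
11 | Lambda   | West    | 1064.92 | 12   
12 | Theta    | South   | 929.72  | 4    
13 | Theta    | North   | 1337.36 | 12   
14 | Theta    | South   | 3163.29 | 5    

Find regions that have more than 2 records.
SELECT region, COUNT(*) as cnt
FROM orders
GROUP BY region
HAVING COUNT(*) > 2

Result:
  Central: 4
  North: 3
  South: 3

Note: HAVING filters groups after aggregation, WHERE filters rows before.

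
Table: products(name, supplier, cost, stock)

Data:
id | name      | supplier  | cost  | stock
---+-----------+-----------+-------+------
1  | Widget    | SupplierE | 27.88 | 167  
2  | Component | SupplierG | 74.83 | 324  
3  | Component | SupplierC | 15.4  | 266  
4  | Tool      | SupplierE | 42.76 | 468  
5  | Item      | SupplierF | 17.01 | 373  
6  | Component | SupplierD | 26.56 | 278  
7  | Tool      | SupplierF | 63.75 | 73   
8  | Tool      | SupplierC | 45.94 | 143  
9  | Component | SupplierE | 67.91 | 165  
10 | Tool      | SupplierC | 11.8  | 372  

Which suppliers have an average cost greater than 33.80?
SELECT supplier, AVG(cost)
FROM products
GROUP BY supplier
HAVING AVG(cost) > 33.80

Result:
  SupplierE: avg=46.18
  SupplierF: avg=40.38
  SupplierG: avg=74.83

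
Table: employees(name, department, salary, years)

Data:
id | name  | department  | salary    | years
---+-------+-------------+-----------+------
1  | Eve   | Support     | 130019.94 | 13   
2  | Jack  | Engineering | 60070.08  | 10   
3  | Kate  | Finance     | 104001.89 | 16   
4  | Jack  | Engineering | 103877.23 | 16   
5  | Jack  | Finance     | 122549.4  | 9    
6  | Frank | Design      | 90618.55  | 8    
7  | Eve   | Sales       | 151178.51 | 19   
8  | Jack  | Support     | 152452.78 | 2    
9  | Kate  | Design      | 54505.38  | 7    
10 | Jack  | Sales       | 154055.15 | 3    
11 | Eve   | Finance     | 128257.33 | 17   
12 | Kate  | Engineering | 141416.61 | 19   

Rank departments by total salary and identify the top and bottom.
SELECT department, SUM(salary)
FROM employees
GROUP BY department
ORDER BY SUM(salary)

All groups:
  Design: 145123.93
  Support: 282472.72
  Sales: 305233.66
  Engineering: 305363.92
  Finance: 354808.62

Highest: Finance (354808.62)
Lowest: Design (145123.93)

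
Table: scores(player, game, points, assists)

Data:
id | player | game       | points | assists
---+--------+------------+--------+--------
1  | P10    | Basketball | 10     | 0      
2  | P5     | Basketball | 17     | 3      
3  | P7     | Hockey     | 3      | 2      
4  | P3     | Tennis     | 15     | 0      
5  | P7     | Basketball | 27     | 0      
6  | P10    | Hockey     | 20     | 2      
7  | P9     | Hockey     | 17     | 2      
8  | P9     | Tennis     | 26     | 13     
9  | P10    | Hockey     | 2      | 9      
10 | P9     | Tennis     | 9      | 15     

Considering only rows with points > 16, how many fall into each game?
SELECT game, COUNT(*)
FROM scores
WHERE points > 16
GROUP BY game

Note: WHERE filters rows before grouping.

Result:
  Basketball: 2
  Hockey: 2
  Tennis: 1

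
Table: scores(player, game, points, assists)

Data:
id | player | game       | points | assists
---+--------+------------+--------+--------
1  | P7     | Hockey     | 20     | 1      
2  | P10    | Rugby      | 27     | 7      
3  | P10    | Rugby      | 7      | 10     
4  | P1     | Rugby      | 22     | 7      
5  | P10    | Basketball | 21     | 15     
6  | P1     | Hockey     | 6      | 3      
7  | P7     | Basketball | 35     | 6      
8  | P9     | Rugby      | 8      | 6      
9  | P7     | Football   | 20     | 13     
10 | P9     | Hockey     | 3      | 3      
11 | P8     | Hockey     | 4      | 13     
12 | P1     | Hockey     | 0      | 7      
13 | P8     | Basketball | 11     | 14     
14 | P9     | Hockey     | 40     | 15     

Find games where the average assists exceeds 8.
SELECT game, AVG(assists)
FROM scores
GROUP BY game
HAVING AVG(assists) > 8

Result:
  Basketball: avg=11.67
  Football: avg=13.00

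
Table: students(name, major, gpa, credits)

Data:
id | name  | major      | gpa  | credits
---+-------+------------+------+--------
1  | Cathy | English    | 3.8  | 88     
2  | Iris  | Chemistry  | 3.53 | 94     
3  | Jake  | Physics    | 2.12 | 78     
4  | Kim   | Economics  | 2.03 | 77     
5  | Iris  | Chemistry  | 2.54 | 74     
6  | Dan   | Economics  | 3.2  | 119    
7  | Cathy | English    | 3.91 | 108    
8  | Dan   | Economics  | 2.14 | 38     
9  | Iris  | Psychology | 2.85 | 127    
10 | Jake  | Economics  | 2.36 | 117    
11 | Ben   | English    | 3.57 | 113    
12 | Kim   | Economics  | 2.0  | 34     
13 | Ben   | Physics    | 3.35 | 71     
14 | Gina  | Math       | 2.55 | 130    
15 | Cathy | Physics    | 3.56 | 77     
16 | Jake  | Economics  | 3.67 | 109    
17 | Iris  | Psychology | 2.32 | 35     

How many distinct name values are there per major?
SELECT major, COUNT(DISTINCT name)
FROM students
GROUP BY major

Result:
  Chemistry: 1 distinct
  Economics: 3 distinct
  English: 2 distinct
  Math: 1 distinct
  Physics: 3 distinct
  Psychology: 1 distinct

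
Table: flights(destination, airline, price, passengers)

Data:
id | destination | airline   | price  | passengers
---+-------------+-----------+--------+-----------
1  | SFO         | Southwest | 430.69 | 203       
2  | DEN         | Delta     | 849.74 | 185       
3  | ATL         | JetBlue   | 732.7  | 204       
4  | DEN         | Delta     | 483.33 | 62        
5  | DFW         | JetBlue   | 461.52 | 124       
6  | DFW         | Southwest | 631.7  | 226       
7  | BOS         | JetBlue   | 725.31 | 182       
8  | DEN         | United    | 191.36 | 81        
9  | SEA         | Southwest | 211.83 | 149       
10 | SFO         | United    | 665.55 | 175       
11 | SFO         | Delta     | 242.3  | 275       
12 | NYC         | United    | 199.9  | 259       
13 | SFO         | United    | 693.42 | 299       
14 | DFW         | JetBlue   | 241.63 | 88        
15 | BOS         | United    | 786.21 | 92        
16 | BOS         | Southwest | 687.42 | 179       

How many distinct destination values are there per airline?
SELECT airline, COUNT(DISTINCT destination)
FROM flights
GROUP BY airline

Result:
  Delta: 2 distinct
  JetBlue: 3 distinct
  Southwest: 4 distinct
  United: 4 distinct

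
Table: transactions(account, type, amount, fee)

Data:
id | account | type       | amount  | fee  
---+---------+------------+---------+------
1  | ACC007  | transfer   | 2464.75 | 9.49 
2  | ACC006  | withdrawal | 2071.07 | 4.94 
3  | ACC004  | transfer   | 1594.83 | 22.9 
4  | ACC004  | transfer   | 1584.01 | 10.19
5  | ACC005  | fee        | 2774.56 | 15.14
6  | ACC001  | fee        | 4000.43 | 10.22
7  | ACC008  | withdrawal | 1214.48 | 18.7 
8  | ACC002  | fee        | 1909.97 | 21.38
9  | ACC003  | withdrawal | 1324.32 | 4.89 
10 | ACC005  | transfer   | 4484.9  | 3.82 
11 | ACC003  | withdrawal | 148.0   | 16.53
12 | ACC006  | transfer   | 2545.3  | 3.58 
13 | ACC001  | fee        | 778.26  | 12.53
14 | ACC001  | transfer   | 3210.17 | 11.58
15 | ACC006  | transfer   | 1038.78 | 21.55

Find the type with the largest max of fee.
SELECT type, MAX(fee) as val
FROM transactions
GROUP BY type
ORDER BY val DESC
LIMIT 1

Result: transfer with max(fee) = 22.90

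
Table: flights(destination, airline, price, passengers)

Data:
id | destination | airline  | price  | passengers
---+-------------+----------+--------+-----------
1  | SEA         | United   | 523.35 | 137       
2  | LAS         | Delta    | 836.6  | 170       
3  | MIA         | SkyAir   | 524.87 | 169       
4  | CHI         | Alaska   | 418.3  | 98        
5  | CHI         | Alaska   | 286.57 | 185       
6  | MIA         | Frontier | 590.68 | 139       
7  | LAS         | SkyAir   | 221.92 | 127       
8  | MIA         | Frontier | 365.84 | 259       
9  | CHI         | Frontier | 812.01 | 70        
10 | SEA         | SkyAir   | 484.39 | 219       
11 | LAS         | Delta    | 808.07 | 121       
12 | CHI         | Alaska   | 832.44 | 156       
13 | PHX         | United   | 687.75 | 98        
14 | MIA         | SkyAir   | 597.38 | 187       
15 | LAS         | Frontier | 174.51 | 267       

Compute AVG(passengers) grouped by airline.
SELECT airline, AVG(passengers) as result
FROM flights
GROUP BY airline

Result:
  Alaska: 146.33
  Delta: 145.50
  Frontier: 183.75
  SkyAir: 175.50
  United: 117.50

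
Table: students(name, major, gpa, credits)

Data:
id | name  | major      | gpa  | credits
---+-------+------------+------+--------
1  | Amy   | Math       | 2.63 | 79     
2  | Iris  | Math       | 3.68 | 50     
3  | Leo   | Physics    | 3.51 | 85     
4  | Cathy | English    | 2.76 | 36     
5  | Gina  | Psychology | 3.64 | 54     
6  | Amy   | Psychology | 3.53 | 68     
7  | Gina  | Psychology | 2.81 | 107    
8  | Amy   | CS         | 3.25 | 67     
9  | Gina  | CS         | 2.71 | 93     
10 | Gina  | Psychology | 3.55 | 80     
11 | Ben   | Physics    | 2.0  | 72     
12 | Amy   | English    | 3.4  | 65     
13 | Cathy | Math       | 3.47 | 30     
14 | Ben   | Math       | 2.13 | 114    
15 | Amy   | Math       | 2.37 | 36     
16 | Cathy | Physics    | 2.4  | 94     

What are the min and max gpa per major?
SELECT major, MIN(gpa), MAX(gpa)
FROM students
GROUP BY major

Result:
  CS: min=2.71, max=3.25
  English: min=2.76, max=3.40
  Math: min=2.13, max=3.68
  Physics: min=2.00, max=3.51
  Psychology: min=2.81, max=3.64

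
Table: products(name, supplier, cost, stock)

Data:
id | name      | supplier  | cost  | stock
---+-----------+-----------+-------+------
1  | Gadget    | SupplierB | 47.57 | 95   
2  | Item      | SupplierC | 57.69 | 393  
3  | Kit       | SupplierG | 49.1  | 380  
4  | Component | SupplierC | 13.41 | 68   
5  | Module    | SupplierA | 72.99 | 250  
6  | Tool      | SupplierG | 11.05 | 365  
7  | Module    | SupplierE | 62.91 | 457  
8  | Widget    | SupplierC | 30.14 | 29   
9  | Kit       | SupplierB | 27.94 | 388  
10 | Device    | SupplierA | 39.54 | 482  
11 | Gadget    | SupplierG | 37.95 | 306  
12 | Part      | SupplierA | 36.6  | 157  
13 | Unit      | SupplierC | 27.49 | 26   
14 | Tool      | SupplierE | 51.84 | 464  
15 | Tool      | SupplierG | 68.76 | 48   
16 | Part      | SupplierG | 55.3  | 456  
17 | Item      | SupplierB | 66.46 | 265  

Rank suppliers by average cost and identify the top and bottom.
SELECT supplier, AVG(cost)
FROM products
GROUP BY supplier
ORDER BY AVG(cost)

All groups:
  SupplierC: 32.18
  SupplierG: 44.43
  SupplierB: 47.32
  SupplierA: 49.71
  SupplierE: 57.38

Highest: SupplierE (57.38)
Lowest: SupplierC (32.18)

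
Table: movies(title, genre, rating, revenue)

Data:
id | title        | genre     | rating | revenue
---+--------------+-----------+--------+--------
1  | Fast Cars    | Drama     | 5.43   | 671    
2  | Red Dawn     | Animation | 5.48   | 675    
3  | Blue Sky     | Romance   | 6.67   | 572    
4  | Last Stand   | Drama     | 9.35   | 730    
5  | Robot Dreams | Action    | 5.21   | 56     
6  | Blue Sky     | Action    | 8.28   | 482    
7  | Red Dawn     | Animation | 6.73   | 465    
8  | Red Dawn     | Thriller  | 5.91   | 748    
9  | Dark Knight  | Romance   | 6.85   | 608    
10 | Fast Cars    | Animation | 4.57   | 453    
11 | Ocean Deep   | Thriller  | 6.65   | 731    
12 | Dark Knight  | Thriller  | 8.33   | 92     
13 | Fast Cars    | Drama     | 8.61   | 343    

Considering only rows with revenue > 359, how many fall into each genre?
SELECT genre, COUNT(*)
FROM movies
WHERE revenue > 359
GROUP BY genre

Note: WHERE filters rows before grouping.

Result:
  Action: 1
  Animation: 3
  Drama: 2
  Romance: 2
  Thriller: 2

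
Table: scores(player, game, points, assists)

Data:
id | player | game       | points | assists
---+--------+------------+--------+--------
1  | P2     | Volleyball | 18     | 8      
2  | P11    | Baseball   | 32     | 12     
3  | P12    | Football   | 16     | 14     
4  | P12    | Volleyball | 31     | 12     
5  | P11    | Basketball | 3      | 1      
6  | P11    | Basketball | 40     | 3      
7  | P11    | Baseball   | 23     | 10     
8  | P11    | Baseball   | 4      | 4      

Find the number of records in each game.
SELECT game, COUNT(*) as count
FROM scores
GROUP BY game

Result:
  Baseball: 3
  Basketball: 2
  Football: 1
  Volleyball: 2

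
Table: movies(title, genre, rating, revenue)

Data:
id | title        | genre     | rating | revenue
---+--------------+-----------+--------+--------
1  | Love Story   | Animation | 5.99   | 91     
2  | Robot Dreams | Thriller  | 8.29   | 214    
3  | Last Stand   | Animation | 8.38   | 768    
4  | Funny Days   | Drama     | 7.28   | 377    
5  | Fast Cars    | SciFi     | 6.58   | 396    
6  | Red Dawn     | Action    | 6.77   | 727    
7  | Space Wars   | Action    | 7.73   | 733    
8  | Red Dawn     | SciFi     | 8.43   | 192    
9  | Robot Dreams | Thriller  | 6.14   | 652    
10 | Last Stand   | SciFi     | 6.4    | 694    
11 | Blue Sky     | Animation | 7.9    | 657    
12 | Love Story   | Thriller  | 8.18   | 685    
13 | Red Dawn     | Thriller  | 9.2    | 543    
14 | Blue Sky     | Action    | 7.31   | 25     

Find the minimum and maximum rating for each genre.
SELECT genre, MIN(rating), MAX(rating)
FROM movies
GROUP BY genre

Result:
  Action: min=6.77, max=7.73
  Animation: min=5.99, max=8.38
  Drama: min=7.28, max=7.28
  SciFi: min=6.40, max=8.43
  Thriller: min=6.14, max=9.20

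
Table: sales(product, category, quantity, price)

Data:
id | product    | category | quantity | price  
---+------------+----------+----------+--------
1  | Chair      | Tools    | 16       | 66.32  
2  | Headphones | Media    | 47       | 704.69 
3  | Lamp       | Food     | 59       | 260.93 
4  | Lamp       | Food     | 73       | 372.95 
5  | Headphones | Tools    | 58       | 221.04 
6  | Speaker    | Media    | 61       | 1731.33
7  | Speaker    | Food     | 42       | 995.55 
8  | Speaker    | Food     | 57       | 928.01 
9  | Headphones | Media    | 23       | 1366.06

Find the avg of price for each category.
SELECT category, AVG(price) as result
FROM sales
GROUP BY category

Result:
  Food: 639.36
  Media: 1267.36
  Tools: 143.68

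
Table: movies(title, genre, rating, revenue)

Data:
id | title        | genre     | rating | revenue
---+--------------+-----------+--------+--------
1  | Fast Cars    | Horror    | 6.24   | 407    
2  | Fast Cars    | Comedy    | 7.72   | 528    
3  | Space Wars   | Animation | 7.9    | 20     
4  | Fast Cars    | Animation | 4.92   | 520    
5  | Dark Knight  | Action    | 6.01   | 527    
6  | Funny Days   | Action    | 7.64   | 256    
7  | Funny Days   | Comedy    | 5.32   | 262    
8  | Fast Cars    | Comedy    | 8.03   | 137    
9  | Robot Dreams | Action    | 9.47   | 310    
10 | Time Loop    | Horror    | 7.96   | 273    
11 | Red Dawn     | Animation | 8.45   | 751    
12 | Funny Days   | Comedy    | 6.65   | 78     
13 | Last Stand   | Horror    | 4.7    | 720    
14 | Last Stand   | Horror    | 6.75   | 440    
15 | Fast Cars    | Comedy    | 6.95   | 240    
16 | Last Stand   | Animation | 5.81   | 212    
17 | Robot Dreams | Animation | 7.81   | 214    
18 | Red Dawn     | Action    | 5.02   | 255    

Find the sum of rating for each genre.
SELECT genre, SUM(rating) as result
FROM movies
GROUP BY genre

Result:
  Action: 28.14
  Animation: 34.89
  Comedy: 34.67
  Horror: 25.65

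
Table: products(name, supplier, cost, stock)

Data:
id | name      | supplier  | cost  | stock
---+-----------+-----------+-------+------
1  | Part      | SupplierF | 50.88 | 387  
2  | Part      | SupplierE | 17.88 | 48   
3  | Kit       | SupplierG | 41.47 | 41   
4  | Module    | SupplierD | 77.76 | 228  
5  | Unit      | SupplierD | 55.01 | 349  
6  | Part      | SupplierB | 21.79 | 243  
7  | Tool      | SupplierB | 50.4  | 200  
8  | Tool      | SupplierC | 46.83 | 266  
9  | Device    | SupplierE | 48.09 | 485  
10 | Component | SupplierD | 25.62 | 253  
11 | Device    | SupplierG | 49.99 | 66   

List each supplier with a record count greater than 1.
SELECT supplier, COUNT(*) as cnt
FROM products
GROUP BY supplier
HAVING COUNT(*) > 1

Result:
  SupplierB: 2
  SupplierD: 3
  SupplierE: 2
  SupplierG: 2

Note: HAVING filters groups after aggregation, WHERE filters rows before.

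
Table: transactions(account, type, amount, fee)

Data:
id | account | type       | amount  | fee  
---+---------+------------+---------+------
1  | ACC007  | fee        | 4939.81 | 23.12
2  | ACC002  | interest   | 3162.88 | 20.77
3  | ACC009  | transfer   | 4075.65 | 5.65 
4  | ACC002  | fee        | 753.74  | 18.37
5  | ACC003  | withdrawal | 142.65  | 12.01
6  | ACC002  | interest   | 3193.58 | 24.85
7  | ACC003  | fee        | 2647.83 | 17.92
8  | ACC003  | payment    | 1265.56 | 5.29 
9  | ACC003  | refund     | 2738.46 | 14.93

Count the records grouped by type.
SELECT type, COUNT(*) as count
FROM transactions
GROUP BY type

Result:
  fee: 3
  interest: 2
  payment: 1
  refund: 1
  transfer: 1
  withdrawal: 1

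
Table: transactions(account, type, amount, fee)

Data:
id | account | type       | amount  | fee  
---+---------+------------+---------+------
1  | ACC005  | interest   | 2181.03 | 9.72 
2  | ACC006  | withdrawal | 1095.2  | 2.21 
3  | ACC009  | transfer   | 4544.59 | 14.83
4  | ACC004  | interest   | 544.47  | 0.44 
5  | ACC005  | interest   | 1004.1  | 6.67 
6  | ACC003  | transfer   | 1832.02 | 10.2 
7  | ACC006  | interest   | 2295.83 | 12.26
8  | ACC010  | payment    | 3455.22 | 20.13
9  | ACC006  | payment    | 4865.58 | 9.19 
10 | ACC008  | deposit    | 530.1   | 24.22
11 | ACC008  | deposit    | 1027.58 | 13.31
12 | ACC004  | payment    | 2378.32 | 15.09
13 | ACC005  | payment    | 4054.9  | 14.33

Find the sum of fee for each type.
SELECT type, SUM(fee) as result
FROM transactions
GROUP BY type

Result:
  deposit: 37.53
  interest: 29.09
  payment: 58.74
  transfer: 25.03
  withdrawal: 2.21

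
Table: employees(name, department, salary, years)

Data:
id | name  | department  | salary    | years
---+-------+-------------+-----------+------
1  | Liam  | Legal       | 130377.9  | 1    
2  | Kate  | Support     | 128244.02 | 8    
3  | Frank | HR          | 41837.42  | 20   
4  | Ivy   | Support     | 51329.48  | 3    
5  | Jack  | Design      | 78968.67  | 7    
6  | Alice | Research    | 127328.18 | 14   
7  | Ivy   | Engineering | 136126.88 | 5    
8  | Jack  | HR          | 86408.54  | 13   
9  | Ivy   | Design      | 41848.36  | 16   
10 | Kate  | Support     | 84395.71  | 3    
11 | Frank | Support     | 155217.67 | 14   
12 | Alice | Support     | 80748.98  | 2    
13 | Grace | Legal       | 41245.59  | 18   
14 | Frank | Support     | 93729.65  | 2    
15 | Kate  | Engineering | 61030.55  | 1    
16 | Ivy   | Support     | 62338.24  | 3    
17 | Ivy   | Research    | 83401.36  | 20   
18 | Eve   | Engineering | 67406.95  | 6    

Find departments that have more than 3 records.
SELECT department, COUNT(*) as cnt
FROM employees
GROUP BY department
HAVING COUNT(*) > 3

Result:
  Support: 7

Note: HAVING filters groups after aggregation, WHERE filters rows before.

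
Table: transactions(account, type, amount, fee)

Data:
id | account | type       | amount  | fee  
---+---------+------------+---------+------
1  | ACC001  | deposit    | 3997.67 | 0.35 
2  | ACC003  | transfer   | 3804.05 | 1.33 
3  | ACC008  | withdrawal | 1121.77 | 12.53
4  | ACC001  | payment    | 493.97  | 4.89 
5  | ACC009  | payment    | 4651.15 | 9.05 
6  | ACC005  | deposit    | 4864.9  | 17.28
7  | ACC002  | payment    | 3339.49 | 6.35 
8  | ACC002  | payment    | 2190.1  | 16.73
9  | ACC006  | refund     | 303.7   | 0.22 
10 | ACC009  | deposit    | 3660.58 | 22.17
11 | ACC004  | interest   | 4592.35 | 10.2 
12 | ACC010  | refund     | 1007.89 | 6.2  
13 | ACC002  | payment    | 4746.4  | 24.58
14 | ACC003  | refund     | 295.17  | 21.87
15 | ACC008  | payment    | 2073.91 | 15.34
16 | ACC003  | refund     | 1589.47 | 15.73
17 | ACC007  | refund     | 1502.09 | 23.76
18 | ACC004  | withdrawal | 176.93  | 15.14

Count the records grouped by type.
SELECT type, COUNT(*) as count
FROM transactions
GROUP BY type

Result:
  deposit: 3
  interest: 1
  payment: 6
  refund: 5
  transfer: 1
  withdrawal: 2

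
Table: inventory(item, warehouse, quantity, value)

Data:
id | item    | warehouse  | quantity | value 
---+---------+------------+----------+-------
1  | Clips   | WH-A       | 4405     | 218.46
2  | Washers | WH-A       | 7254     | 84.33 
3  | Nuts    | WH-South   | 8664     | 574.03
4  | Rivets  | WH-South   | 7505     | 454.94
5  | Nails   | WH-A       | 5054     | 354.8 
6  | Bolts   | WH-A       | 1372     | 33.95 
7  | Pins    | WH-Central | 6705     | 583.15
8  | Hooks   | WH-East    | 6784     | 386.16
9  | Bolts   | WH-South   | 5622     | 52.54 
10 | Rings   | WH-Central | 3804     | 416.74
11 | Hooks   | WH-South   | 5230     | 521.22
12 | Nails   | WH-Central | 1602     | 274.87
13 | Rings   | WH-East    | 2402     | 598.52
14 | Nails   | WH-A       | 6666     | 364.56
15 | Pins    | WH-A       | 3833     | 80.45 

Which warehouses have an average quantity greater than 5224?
SELECT warehouse, AVG(quantity)
FROM inventory
GROUP BY warehouse
HAVING AVG(quantity) > 5224

Result:
  WH-South: avg=6755.25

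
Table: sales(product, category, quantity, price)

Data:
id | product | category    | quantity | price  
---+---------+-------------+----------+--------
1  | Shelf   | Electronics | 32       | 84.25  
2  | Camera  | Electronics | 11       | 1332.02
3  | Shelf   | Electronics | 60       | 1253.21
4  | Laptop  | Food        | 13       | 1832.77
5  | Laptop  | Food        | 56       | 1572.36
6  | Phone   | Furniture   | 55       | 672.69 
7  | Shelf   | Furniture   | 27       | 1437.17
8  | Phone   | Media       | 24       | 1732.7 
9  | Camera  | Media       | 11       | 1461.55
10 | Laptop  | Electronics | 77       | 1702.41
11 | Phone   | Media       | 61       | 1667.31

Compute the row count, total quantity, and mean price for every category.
SELECT category,
       COUNT(*) as cnt,
       SUM(quantity) as total_quantity,
       AVG(price) as avg_price
FROM sales
GROUP BY category

Result:
  Electronics: 4 records, 180 total quantity, 1092.97 avg price
  Food: 2 records, 69 total quantity, 1702.57 avg price
  Furniture: 2 records, 82 total quantity, 1054.93 avg price
  Media: 3 records, 96 total quantity, 1620.52 avg price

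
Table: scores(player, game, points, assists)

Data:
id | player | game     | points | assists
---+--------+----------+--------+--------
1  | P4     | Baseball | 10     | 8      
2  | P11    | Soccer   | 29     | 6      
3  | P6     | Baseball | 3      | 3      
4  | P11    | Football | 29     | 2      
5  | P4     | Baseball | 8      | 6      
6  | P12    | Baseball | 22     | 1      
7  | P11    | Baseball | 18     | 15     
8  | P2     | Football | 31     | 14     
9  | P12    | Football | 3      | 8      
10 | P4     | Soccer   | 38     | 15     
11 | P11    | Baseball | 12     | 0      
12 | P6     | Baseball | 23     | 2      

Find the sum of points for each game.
SELECT game, SUM(points) as result
FROM scores
GROUP BY game

Result:
  Baseball: 96
  Football: 63
  Soccer: 67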